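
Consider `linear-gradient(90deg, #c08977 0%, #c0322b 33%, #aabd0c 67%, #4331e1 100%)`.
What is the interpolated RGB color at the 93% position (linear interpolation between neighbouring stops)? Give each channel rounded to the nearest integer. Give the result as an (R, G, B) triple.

93% lies between the 67% and 100% stops, so the local fraction is t = (93 − 67)/(100 − 67) = 26/33 ≈ 0.7879.
#aabd0c → (170, 189, 12); #4331e1 → (67, 49, 225).
R = 170 + 0.7879 × (67 − 170) = 88.846 → 89
G = 189 + 0.7879 × (49 − 189) = 78.694 → 79
B = 12 + 0.7879 × (225 − 12) = 179.823 → 180

(89, 79, 180)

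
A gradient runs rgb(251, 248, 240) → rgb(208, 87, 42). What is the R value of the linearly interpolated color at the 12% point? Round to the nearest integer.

246

R = 251 + 0.12 × (208 − 251) = 245.84 → 246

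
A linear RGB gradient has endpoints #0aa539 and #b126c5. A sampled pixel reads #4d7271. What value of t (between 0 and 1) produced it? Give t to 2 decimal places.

Invert the lerp on the R channel (largest span, 167): t = (77 − 10) / (177 − 10) = 67/167 = 0.4012.
Check on G: (114 − 165)/(38 − 165) = 0.4016 ✓

0.40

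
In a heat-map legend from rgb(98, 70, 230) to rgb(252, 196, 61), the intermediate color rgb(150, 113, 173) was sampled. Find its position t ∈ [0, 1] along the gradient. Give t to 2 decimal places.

Invert the lerp on the B channel (largest span, 169): t = (173 − 230) / (61 − 230) = -57/-169 = 0.33728.
Check on R: (150 − 98)/(252 − 98) = 0.3377 ✓

0.34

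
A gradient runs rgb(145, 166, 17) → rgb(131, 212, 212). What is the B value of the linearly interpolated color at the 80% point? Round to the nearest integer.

B = 17 + 0.8 × (212 − 17) = 173 → 173

173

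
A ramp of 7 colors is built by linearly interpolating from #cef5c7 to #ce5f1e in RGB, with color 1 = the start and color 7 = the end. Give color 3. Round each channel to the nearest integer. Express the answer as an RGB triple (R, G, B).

(206, 195, 143)

With 7 swatches and endpoints inclusive, swatch 3 sits at t = (3 − 1)/(7 − 1) = 2/6 ≈ 0.3333.
#cef5c7 → (206, 245, 199); #ce5f1e → (206, 95, 30).
R = 206 + 0.3333 × (206 − 206) = 206 → 206
G = 245 + 0.3333 × (95 − 245) = 195.005 → 195
B = 199 + 0.3333 × (30 − 199) = 142.672 → 143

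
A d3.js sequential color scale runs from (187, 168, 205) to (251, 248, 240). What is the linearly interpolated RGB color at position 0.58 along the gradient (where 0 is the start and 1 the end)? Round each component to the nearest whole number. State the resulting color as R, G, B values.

R = 187 + 0.58 × (251 − 187) = 187 + 0.58 × 64 = 224.12 → 224
G = 168 + 0.58 × (248 − 168) = 168 + 0.58 × 80 = 214.4 → 214
B = 205 + 0.58 × (240 − 205) = 205 + 0.58 × 35 = 225.3 → 225
So the blended color is (224, 214, 225), about #e0d6e1.

(224, 214, 225)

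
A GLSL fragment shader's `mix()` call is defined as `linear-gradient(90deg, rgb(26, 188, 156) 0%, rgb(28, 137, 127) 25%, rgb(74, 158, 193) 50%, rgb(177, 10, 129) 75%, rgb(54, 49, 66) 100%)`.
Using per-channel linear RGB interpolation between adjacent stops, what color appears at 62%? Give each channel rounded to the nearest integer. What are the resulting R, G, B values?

62% lies between the 50% and 75% stops, so the local fraction is t = (62 − 50)/(75 − 50) = 12/25 ≈ 0.48.
R = 74 + 0.48 × (177 − 74) = 123.44 → 123
G = 158 + 0.48 × (10 − 158) = 86.96 → 87
B = 193 + 0.48 × (129 − 193) = 162.28 → 162

(123, 87, 162)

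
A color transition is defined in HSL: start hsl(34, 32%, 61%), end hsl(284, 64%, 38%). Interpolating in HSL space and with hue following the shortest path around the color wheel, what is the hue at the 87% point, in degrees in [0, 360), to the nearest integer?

298

Hue: 284 − 34 = 250°, but |250| > 180 so the shorter arc goes the other way: Δh = 250 − 360 = -110°.
H = 34 + 0.87 × (-110) = -61.7 → -62 → -62 mod 360 = 298°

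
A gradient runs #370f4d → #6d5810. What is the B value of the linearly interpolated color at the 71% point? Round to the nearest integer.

34

B₁ = 77 (from #370f4d), B₂ = 16 (from #6d5810).
B = 77 + 0.71 × (16 − 77) = 33.69 → 34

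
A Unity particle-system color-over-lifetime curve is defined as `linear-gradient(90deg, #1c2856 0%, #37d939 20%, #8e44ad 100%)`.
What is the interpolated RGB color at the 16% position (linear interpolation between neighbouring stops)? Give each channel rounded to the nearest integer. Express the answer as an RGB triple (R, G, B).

(50, 182, 63)

16% lies between the 0% and 20% stops, so the local fraction is t = (16 − 0)/(20 − 0) = 16/20 ≈ 0.8.
#1c2856 → (28, 40, 86); #37d939 → (55, 217, 57).
R = 28 + 0.8 × (55 − 28) = 49.6 → 50
G = 40 + 0.8 × (217 − 40) = 181.6 → 182
B = 86 + 0.8 × (57 − 86) = 62.8 → 63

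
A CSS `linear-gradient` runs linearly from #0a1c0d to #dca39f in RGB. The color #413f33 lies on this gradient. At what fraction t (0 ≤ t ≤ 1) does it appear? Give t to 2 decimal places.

0.26

Invert the lerp on the R channel (largest span, 210): t = (65 − 10) / (220 − 10) = 55/210 = 0.2619.
Check on G: (63 − 28)/(163 − 28) = 0.2593 ✓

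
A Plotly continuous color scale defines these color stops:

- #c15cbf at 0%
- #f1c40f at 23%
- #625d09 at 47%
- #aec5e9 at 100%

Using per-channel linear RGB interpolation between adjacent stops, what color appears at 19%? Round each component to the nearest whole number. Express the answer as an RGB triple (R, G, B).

19% lies between the 0% and 23% stops, so the local fraction is t = (19 − 0)/(23 − 0) = 19/23 ≈ 0.8261.
#c15cbf → (193, 92, 191); #f1c40f → (241, 196, 15).
R = 193 + 0.8261 × (241 − 193) = 232.653 → 233
G = 92 + 0.8261 × (196 − 92) = 177.914 → 178
B = 191 + 0.8261 × (15 − 191) = 45.606 → 46

(233, 178, 46)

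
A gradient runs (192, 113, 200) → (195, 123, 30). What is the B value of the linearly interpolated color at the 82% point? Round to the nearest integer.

B = 200 + 0.82 × (30 − 200) = 60.6 → 61

61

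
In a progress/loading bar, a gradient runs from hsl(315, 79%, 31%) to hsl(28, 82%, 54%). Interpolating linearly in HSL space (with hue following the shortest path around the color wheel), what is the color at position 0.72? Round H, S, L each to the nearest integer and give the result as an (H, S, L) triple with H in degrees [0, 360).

Hue: 28 − 315 = -287°, but |-287| > 180 so the shorter arc goes the other way: Δh = -287 + 360 = 73°.
H = 315 + 0.72 × (73) = 367.56 → 368 → 368 mod 360 = 8°
S = 79 + 0.72 × (82 − 79) = 81.16 → 81%
L = 31 + 0.72 × (54 − 31) = 47.56 → 48%

(8, 81, 48)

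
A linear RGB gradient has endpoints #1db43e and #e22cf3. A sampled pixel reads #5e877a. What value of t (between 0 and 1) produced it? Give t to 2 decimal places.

Invert the lerp on the R channel (largest span, 197): t = (94 − 29) / (226 − 29) = 65/197 = 0.32995.
Check on G: (135 − 180)/(44 − 180) = 0.3309 ✓

0.33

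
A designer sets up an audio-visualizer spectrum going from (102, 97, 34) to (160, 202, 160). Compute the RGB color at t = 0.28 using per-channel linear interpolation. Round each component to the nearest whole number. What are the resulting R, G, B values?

(118, 126, 69)

R = 102 + 0.28 × (160 − 102) = 102 + 0.28 × 58 = 118.24 → 118
G = 97 + 0.28 × (202 − 97) = 97 + 0.28 × 105 = 126.4 → 126
B = 34 + 0.28 × (160 − 34) = 34 + 0.28 × 126 = 69.28 → 69
So the blended color is (118, 126, 69), about #767e45.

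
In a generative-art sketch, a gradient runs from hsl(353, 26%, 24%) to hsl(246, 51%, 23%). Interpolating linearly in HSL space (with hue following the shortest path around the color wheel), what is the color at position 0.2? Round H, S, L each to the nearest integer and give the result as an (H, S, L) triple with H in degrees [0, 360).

Hue arc: Δh = 246 − 353 = -107° (|Δh| ≤ 180, already the shorter path).
H = 353 + 0.2 × (-107) = 331.6 → 332°
S = 26 + 0.2 × (51 − 26) = 31 → 31%
L = 24 + 0.2 × (23 − 24) = 23.8 → 24%

(332, 31, 24)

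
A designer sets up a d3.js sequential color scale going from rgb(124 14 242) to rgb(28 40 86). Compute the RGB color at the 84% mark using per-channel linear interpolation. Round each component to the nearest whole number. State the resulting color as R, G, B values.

84% corresponds to t = 0.84.
R = 124 + 0.84 × (28 − 124) = 124 + 0.84 × -96 = 43.36 → 43
G = 14 + 0.84 × (40 − 14) = 14 + 0.84 × 26 = 35.84 → 36
B = 242 + 0.84 × (86 − 242) = 242 + 0.84 × -156 = 110.96 → 111

(43, 36, 111)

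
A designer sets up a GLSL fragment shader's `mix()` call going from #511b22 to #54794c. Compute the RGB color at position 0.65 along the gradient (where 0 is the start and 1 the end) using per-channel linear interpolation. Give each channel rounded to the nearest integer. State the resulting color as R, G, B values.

(83, 88, 61)

#511b22 → (81, 27, 34); #54794c → (84, 121, 76).
R = 81 + 0.65 × (84 − 81) = 81 + 0.65 × 3 = 82.95 → 83
G = 27 + 0.65 × (121 − 27) = 27 + 0.65 × 94 = 88.1 → 88
B = 34 + 0.65 × (76 − 34) = 34 + 0.65 × 42 = 61.3 → 61
So the blended color is (83, 88, 61), about #53583d.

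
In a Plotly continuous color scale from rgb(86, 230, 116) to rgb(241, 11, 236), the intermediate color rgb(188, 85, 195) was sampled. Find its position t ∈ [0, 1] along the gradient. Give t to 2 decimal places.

Invert the lerp on the G channel (largest span, 219): t = (85 − 230) / (11 − 230) = -145/-219 = 0.6621.
Check on R: (188 − 86)/(241 − 86) = 0.6581 ✓

0.66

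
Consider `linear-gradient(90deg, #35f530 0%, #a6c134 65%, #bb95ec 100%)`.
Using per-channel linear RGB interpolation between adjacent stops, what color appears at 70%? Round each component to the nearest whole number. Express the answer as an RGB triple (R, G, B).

(169, 187, 78)

70% lies between the 65% and 100% stops, so the local fraction is t = (70 − 65)/(100 − 65) = 5/35 ≈ 0.1429.
#a6c134 → (166, 193, 52); #bb95ec → (187, 149, 236).
R = 166 + 0.1429 × (187 − 166) = 169.001 → 169
G = 193 + 0.1429 × (149 − 193) = 186.712 → 187
B = 52 + 0.1429 × (236 − 52) = 78.294 → 78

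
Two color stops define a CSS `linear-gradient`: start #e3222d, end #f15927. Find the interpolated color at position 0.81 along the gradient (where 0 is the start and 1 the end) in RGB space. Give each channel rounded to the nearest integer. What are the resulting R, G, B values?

#e3222d → (227, 34, 45); #f15927 → (241, 89, 39).
R = 227 + 0.81 × (241 − 227) = 227 + 0.81 × 14 = 238.34 → 238
G = 34 + 0.81 × (89 − 34) = 34 + 0.81 × 55 = 78.55 → 79
B = 45 + 0.81 × (39 − 45) = 45 + 0.81 × -6 = 40.14 → 40

(238, 79, 40)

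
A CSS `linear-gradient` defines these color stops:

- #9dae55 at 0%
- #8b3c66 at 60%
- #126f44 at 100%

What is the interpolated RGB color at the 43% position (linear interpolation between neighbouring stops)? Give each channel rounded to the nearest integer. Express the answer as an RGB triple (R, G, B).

(144, 92, 97)

43% lies between the 0% and 60% stops, so the local fraction is t = (43 − 0)/(60 − 0) = 43/60 ≈ 0.7167.
#9dae55 → (157, 174, 85); #8b3c66 → (139, 60, 102).
R = 157 + 0.7167 × (139 − 157) = 144.099 → 144
G = 174 + 0.7167 × (60 − 174) = 92.296 → 92
B = 85 + 0.7167 × (102 − 85) = 97.184 → 97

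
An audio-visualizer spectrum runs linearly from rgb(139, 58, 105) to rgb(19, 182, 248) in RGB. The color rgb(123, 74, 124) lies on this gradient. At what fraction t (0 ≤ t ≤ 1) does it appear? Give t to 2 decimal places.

Invert the lerp on the B channel (largest span, 143): t = (124 − 105) / (248 − 105) = 19/143 = 0.13287.
Check on R: (123 − 139)/(19 − 139) = 0.1333 ✓

0.13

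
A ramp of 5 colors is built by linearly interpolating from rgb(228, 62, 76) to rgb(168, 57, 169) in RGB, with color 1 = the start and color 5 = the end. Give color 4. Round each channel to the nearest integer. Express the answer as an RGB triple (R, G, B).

With 5 swatches and endpoints inclusive, swatch 4 sits at t = (4 − 1)/(5 − 1) = 3/4 ≈ 0.75.
R = 228 + 0.75 × (168 − 228) = 183 → 183
G = 62 + 0.75 × (57 − 62) = 58.25 → 58
B = 76 + 0.75 × (169 − 76) = 145.75 → 146

(183, 58, 146)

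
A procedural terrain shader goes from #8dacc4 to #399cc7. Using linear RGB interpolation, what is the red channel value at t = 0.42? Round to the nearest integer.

106

R₁ = 141 (from #8dacc4), R₂ = 57 (from #399cc7).
R = 141 + 0.42 × (57 − 141) = 105.72 → 106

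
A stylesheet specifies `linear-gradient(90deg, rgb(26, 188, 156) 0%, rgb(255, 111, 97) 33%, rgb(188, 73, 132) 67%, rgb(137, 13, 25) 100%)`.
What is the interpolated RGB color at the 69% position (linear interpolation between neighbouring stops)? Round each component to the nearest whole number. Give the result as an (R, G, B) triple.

69% lies between the 67% and 100% stops, so the local fraction is t = (69 − 67)/(100 − 67) = 2/33 ≈ 0.0606.
R = 188 + 0.0606 × (137 − 188) = 184.909 → 185
G = 73 + 0.0606 × (13 − 73) = 69.364 → 69
B = 132 + 0.0606 × (25 − 132) = 125.516 → 126

(185, 69, 126)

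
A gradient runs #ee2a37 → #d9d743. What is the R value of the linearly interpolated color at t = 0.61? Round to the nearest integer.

225

R₁ = 238 (from #ee2a37), R₂ = 217 (from #d9d743).
R = 238 + 0.61 × (217 − 238) = 225.19 → 225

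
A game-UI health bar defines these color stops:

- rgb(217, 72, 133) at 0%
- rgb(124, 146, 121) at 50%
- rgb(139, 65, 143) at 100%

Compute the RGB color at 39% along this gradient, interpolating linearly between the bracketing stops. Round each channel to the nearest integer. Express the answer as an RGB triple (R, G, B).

39% lies between the 0% and 50% stops, so the local fraction is t = (39 − 0)/(50 − 0) = 39/50 ≈ 0.78.
R = 217 + 0.78 × (124 − 217) = 144.46 → 144
G = 72 + 0.78 × (146 − 72) = 129.72 → 130
B = 133 + 0.78 × (121 − 133) = 123.64 → 124

(144, 130, 124)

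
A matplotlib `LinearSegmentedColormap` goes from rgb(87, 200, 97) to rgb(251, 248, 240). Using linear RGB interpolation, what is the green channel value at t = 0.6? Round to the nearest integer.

229

G = 200 + 0.6 × (248 − 200) = 228.8 → 229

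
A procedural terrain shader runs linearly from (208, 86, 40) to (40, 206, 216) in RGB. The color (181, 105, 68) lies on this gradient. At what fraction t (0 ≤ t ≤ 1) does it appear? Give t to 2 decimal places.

Invert the lerp on the B channel (largest span, 176): t = (68 − 40) / (216 − 40) = 28/176 = 0.15909.
Check on R: (181 − 208)/(40 − 208) = 0.1607 ✓

0.16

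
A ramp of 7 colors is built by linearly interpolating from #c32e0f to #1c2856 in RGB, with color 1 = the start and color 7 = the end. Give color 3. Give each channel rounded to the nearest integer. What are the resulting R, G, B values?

With 7 swatches and endpoints inclusive, swatch 3 sits at t = (3 − 1)/(7 − 1) = 2/6 ≈ 0.3333.
#c32e0f → (195, 46, 15); #1c2856 → (28, 40, 86).
R = 195 + 0.3333 × (28 − 195) = 139.339 → 139
G = 46 + 0.3333 × (40 − 46) = 44 → 44
B = 15 + 0.3333 × (86 − 15) = 38.664 → 39

(139, 44, 39)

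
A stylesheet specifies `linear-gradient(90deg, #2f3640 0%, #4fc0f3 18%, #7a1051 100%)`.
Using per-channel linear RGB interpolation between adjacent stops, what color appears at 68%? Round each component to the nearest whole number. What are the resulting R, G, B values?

68% lies between the 18% and 100% stops, so the local fraction is t = (68 − 18)/(100 − 18) = 50/82 ≈ 0.6098.
#4fc0f3 → (79, 192, 243); #7a1051 → (122, 16, 81).
R = 79 + 0.6098 × (122 − 79) = 105.221 → 105
G = 192 + 0.6098 × (16 − 192) = 84.675 → 85
B = 243 + 0.6098 × (81 − 243) = 144.212 → 144

(105, 85, 144)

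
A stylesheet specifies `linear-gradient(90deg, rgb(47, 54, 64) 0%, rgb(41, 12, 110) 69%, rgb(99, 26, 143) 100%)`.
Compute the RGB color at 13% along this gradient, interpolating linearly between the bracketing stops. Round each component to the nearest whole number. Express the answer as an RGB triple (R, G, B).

(46, 46, 73)

13% lies between the 0% and 69% stops, so the local fraction is t = (13 − 0)/(69 − 0) = 13/69 ≈ 0.1884.
R = 47 + 0.1884 × (41 − 47) = 45.87 → 46
G = 54 + 0.1884 × (12 − 54) = 46.087 → 46
B = 64 + 0.1884 × (110 − 64) = 72.666 → 73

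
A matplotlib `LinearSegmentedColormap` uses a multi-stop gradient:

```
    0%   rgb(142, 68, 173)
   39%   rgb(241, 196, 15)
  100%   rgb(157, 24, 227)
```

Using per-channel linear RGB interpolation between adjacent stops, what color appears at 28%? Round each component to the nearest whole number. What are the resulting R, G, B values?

28% lies between the 0% and 39% stops, so the local fraction is t = (28 − 0)/(39 − 0) = 28/39 ≈ 0.7179.
R = 142 + 0.7179 × (241 − 142) = 213.072 → 213
G = 68 + 0.7179 × (196 − 68) = 159.891 → 160
B = 173 + 0.7179 × (15 − 173) = 59.572 → 60

(213, 160, 60)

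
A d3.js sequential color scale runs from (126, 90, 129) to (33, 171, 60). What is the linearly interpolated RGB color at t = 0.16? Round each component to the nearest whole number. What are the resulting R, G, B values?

(111, 103, 118)

R = 126 + 0.16 × (33 − 126) = 126 + 0.16 × -93 = 111.12 → 111
G = 90 + 0.16 × (171 − 90) = 90 + 0.16 × 81 = 102.96 → 103
B = 129 + 0.16 × (60 − 129) = 129 + 0.16 × -69 = 117.96 → 118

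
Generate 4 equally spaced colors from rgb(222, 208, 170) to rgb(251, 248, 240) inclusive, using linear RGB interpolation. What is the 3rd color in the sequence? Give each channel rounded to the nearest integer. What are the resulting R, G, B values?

(241, 235, 217)

With 4 swatches and endpoints inclusive, swatch 3 sits at t = (3 − 1)/(4 − 1) = 2/3 ≈ 0.6667.
R = 222 + 0.6667 × (251 − 222) = 241.334 → 241
G = 208 + 0.6667 × (248 − 208) = 234.668 → 235
B = 170 + 0.6667 × (240 − 170) = 216.669 → 217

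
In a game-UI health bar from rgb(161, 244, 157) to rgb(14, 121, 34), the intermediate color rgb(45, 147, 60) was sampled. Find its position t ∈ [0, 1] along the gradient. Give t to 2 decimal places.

Invert the lerp on the R channel (largest span, 147): t = (45 − 161) / (14 − 161) = -116/-147 = 0.78912.
Check on G: (147 − 244)/(121 − 244) = 0.7886 ✓

0.79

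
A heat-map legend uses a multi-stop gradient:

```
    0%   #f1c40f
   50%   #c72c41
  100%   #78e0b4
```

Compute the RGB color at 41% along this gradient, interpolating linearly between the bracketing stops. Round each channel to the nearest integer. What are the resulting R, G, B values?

(207, 71, 56)

41% lies between the 0% and 50% stops, so the local fraction is t = (41 − 0)/(50 − 0) = 41/50 ≈ 0.82.
#f1c40f → (241, 196, 15); #c72c41 → (199, 44, 65).
R = 241 + 0.82 × (199 − 241) = 206.56 → 207
G = 196 + 0.82 × (44 − 196) = 71.36 → 71
B = 15 + 0.82 × (65 − 15) = 56 → 56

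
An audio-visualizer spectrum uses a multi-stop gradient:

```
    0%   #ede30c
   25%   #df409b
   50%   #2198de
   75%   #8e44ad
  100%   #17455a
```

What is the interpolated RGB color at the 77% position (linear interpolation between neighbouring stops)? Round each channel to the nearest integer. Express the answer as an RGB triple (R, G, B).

(132, 68, 166)

77% lies between the 75% and 100% stops, so the local fraction is t = (77 − 75)/(100 − 75) = 2/25 ≈ 0.08.
#8e44ad → (142, 68, 173); #17455a → (23, 69, 90).
R = 142 + 0.08 × (23 − 142) = 132.48 → 132
G = 68 + 0.08 × (69 − 68) = 68.08 → 68
B = 173 + 0.08 × (90 − 173) = 166.36 → 166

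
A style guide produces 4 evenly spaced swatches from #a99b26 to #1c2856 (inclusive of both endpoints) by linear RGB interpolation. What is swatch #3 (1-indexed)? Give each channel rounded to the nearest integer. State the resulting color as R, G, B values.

With 4 swatches and endpoints inclusive, swatch 3 sits at t = (3 − 1)/(4 − 1) = 2/3 ≈ 0.6667.
#a99b26 → (169, 155, 38); #1c2856 → (28, 40, 86).
R = 169 + 0.6667 × (28 − 169) = 74.995 → 75
G = 155 + 0.6667 × (40 − 155) = 78.33 → 78
B = 38 + 0.6667 × (86 − 38) = 70.002 → 70

(75, 78, 70)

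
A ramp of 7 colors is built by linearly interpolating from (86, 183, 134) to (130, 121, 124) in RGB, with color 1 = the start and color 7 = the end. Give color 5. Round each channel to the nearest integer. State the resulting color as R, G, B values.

(115, 142, 127)

With 7 swatches and endpoints inclusive, swatch 5 sits at t = (5 − 1)/(7 − 1) = 4/6 ≈ 0.6667.
R = 86 + 0.6667 × (130 − 86) = 115.335 → 115
G = 183 + 0.6667 × (121 − 183) = 141.665 → 142
B = 134 + 0.6667 × (124 − 134) = 127.333 → 127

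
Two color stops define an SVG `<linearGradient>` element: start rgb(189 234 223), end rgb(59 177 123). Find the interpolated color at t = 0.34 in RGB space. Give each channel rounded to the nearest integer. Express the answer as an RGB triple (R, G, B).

R = 189 + 0.34 × (59 − 189) = 189 + 0.34 × -130 = 144.8 → 145
G = 234 + 0.34 × (177 − 234) = 234 + 0.34 × -57 = 214.62 → 215
B = 223 + 0.34 × (123 − 223) = 223 + 0.34 × -100 = 189 → 189

(145, 215, 189)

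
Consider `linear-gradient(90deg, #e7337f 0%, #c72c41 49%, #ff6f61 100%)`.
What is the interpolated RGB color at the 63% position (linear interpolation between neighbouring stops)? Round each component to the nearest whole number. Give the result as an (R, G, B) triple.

63% lies between the 49% and 100% stops, so the local fraction is t = (63 − 49)/(100 − 49) = 14/51 ≈ 0.2745.
#c72c41 → (199, 44, 65); #ff6f61 → (255, 111, 97).
R = 199 + 0.2745 × (255 − 199) = 214.372 → 214
G = 44 + 0.2745 × (111 − 44) = 62.392 → 62
B = 65 + 0.2745 × (97 − 65) = 73.784 → 74

(214, 62, 74)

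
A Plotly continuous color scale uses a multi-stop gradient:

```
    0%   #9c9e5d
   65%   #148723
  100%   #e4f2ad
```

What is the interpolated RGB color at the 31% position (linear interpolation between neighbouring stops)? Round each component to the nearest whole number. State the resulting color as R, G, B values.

(91, 147, 65)

31% lies between the 0% and 65% stops, so the local fraction is t = (31 − 0)/(65 − 0) = 31/65 ≈ 0.4769.
#9c9e5d → (156, 158, 93); #148723 → (20, 135, 35).
R = 156 + 0.4769 × (20 − 156) = 91.142 → 91
G = 158 + 0.4769 × (135 − 158) = 147.031 → 147
B = 93 + 0.4769 × (35 − 93) = 65.34 → 65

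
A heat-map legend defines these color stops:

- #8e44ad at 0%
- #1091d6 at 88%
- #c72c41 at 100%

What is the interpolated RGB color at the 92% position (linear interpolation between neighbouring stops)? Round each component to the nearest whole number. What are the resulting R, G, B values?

92% lies between the 88% and 100% stops, so the local fraction is t = (92 − 88)/(100 − 88) = 4/12 ≈ 0.3333.
#1091d6 → (16, 145, 214); #c72c41 → (199, 44, 65).
R = 16 + 0.3333 × (199 − 16) = 76.994 → 77
G = 145 + 0.3333 × (44 − 145) = 111.337 → 111
B = 214 + 0.3333 × (65 − 214) = 164.338 → 164

(77, 111, 164)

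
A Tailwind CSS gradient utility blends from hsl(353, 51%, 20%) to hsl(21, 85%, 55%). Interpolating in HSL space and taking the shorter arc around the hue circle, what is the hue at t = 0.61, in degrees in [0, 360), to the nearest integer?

Hue: 21 − 353 = -332°, but |-332| > 180 so the shorter arc goes the other way: Δh = -332 + 360 = 28°.
H = 353 + 0.61 × (28) = 370.08 → 370 → 370 mod 360 = 10°

10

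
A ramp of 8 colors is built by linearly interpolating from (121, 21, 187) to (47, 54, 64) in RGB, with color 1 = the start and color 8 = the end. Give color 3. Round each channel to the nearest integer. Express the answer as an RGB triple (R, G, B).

(100, 30, 152)

With 8 swatches and endpoints inclusive, swatch 3 sits at t = (3 − 1)/(8 − 1) = 2/7 ≈ 0.2857.
R = 121 + 0.2857 × (47 − 121) = 99.858 → 100
G = 21 + 0.2857 × (54 − 21) = 30.428 → 30
B = 187 + 0.2857 × (64 − 187) = 151.859 → 152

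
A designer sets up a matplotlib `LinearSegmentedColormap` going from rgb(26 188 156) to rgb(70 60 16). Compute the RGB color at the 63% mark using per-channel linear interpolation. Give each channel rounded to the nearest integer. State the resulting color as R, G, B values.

(54, 107, 68)

63% corresponds to t = 0.63.
R = 26 + 0.63 × (70 − 26) = 26 + 0.63 × 44 = 53.72 → 54
G = 188 + 0.63 × (60 − 188) = 188 + 0.63 × -128 = 107.36 → 107
B = 156 + 0.63 × (16 − 156) = 156 + 0.63 × -140 = 67.8 → 68
So the blended color is (54, 107, 68), about #366b44.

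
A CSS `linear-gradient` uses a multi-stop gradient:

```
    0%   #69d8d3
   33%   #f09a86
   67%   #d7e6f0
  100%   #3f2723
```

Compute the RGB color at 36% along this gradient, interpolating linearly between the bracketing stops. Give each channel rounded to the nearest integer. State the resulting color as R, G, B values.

(238, 161, 143)

36% lies between the 33% and 67% stops, so the local fraction is t = (36 − 33)/(67 − 33) = 3/34 ≈ 0.0882.
#f09a86 → (240, 154, 134); #d7e6f0 → (215, 230, 240).
R = 240 + 0.0882 × (215 − 240) = 237.795 → 238
G = 154 + 0.0882 × (230 − 154) = 160.703 → 161
B = 134 + 0.0882 × (240 − 134) = 143.349 → 143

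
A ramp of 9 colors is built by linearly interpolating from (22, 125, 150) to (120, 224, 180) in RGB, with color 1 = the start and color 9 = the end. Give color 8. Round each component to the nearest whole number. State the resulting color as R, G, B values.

With 9 swatches and endpoints inclusive, swatch 8 sits at t = (8 − 1)/(9 − 1) = 7/8 ≈ 0.875.
R = 22 + 0.875 × (120 − 22) = 107.75 → 108
G = 125 + 0.875 × (224 − 125) = 211.625 → 212
B = 150 + 0.875 × (180 − 150) = 176.25 → 176

(108, 212, 176)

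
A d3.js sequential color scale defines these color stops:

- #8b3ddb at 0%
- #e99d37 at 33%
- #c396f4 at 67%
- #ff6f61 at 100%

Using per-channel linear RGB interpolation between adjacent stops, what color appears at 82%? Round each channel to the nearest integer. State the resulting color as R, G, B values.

82% lies between the 67% and 100% stops, so the local fraction is t = (82 − 67)/(100 − 67) = 15/33 ≈ 0.4545.
#c396f4 → (195, 150, 244); #ff6f61 → (255, 111, 97).
R = 195 + 0.4545 × (255 − 195) = 222.27 → 222
G = 150 + 0.4545 × (111 − 150) = 132.274 → 132
B = 244 + 0.4545 × (97 − 244) = 177.189 → 177

(222, 132, 177)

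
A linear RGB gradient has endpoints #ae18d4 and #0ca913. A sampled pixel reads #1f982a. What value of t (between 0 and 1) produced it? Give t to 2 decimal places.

0.88

Invert the lerp on the B channel (largest span, 193): t = (42 − 212) / (19 − 212) = -170/-193 = 0.88083.
Check on R: (31 − 174)/(12 − 174) = 0.8827 ✓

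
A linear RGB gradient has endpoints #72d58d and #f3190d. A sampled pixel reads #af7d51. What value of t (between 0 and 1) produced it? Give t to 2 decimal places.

Invert the lerp on the G channel (largest span, 188): t = (125 − 213) / (25 − 213) = -88/-188 = 0.46809.
Check on R: (175 − 114)/(243 − 114) = 0.4729 ✓

0.47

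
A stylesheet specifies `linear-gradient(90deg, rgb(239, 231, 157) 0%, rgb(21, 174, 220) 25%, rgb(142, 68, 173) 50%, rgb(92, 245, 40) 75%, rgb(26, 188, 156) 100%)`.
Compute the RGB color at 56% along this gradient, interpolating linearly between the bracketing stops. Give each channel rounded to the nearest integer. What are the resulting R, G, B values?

(130, 110, 141)

56% lies between the 50% and 75% stops, so the local fraction is t = (56 − 50)/(75 − 50) = 6/25 ≈ 0.24.
R = 142 + 0.24 × (92 − 142) = 130 → 130
G = 68 + 0.24 × (245 − 68) = 110.48 → 110
B = 173 + 0.24 × (40 − 173) = 141.08 → 141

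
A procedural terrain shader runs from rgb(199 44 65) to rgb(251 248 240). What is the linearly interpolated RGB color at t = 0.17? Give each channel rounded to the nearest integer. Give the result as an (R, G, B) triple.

(208, 79, 95)

R = 199 + 0.17 × (251 − 199) = 199 + 0.17 × 52 = 207.84 → 208
G = 44 + 0.17 × (248 − 44) = 44 + 0.17 × 204 = 78.68 → 79
B = 65 + 0.17 × (240 − 65) = 65 + 0.17 × 175 = 94.75 → 95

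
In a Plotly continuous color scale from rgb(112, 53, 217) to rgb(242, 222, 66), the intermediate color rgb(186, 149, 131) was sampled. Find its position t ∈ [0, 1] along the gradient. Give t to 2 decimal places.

0.57

Invert the lerp on the G channel (largest span, 169): t = (149 − 53) / (222 − 53) = 96/169 = 0.56805.
Check on R: (186 − 112)/(242 − 112) = 0.5692 ✓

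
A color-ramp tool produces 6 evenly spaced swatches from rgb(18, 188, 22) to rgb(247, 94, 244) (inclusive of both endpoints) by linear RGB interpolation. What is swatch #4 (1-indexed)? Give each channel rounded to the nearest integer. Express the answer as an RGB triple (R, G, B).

(155, 132, 155)

With 6 swatches and endpoints inclusive, swatch 4 sits at t = (4 − 1)/(6 − 1) = 3/5 ≈ 0.6.
R = 18 + 0.6 × (247 − 18) = 155.4 → 155
G = 188 + 0.6 × (94 − 188) = 131.6 → 132
B = 22 + 0.6 × (244 − 22) = 155.2 → 155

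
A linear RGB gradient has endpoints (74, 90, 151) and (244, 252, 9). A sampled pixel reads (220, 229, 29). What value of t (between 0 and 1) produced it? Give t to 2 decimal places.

0.86

Invert the lerp on the R channel (largest span, 170): t = (220 − 74) / (244 − 74) = 146/170 = 0.85882.
Check on G: (229 − 90)/(252 − 90) = 0.858 ✓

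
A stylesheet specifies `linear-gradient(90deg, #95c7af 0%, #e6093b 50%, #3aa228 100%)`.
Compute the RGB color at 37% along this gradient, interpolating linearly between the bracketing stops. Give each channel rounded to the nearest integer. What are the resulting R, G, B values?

(209, 58, 89)

37% lies between the 0% and 50% stops, so the local fraction is t = (37 − 0)/(50 − 0) = 37/50 ≈ 0.74.
#95c7af → (149, 199, 175); #e6093b → (230, 9, 59).
R = 149 + 0.74 × (230 − 149) = 208.94 → 209
G = 199 + 0.74 × (9 − 199) = 58.4 → 58
B = 175 + 0.74 × (59 − 175) = 89.16 → 89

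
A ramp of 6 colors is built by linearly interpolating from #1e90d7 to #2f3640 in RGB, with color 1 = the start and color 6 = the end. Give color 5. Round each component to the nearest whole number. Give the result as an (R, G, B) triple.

(44, 72, 94)

With 6 swatches and endpoints inclusive, swatch 5 sits at t = (5 − 1)/(6 − 1) = 4/5 ≈ 0.8.
#1e90d7 → (30, 144, 215); #2f3640 → (47, 54, 64).
R = 30 + 0.8 × (47 − 30) = 43.6 → 44
G = 144 + 0.8 × (54 − 144) = 72 → 72
B = 215 + 0.8 × (64 − 215) = 94.2 → 94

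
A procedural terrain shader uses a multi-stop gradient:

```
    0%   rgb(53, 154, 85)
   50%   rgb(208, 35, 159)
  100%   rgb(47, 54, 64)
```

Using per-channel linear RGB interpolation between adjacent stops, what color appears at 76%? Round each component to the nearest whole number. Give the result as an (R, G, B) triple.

76% lies between the 50% and 100% stops, so the local fraction is t = (76 − 50)/(100 − 50) = 26/50 ≈ 0.52.
R = 208 + 0.52 × (47 − 208) = 124.28 → 124
G = 35 + 0.52 × (54 − 35) = 44.88 → 45
B = 159 + 0.52 × (64 − 159) = 109.6 → 110

(124, 45, 110)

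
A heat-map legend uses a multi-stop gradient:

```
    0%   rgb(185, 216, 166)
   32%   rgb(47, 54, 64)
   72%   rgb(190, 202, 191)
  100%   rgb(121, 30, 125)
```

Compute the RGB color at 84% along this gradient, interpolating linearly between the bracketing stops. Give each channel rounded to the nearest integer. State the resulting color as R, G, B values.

(160, 128, 163)

84% lies between the 72% and 100% stops, so the local fraction is t = (84 − 72)/(100 − 72) = 12/28 ≈ 0.4286.
R = 190 + 0.4286 × (121 − 190) = 160.427 → 160
G = 202 + 0.4286 × (30 − 202) = 128.281 → 128
B = 191 + 0.4286 × (125 − 191) = 162.712 → 163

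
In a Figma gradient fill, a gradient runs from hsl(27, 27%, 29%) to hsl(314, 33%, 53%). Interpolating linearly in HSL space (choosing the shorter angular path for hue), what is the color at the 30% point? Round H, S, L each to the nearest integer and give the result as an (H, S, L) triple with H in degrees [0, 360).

Hue: 314 − 27 = 287°, but |287| > 180 so the shorter arc goes the other way: Δh = 287 − 360 = -73°.
H = 27 + 0.3 × (-73) = 5.1 → 5°
S = 27 + 0.3 × (33 − 27) = 28.8 → 29%
L = 29 + 0.3 × (53 − 29) = 36.2 → 36%

(5, 29, 36)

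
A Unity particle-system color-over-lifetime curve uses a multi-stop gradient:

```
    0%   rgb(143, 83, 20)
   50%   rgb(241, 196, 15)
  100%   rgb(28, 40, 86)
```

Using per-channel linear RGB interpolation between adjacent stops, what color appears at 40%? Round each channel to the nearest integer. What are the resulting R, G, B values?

(221, 173, 16)

40% lies between the 0% and 50% stops, so the local fraction is t = (40 − 0)/(50 − 0) = 40/50 ≈ 0.8.
R = 143 + 0.8 × (241 − 143) = 221.4 → 221
G = 83 + 0.8 × (196 − 83) = 173.4 → 173
B = 20 + 0.8 × (15 − 20) = 16 → 16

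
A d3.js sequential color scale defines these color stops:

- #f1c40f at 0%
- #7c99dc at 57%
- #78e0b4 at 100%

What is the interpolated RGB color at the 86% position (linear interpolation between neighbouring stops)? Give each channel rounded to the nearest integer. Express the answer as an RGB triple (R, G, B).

86% lies between the 57% and 100% stops, so the local fraction is t = (86 − 57)/(100 − 57) = 29/43 ≈ 0.6744.
#7c99dc → (124, 153, 220); #78e0b4 → (120, 224, 180).
R = 124 + 0.6744 × (120 − 124) = 121.302 → 121
G = 153 + 0.6744 × (224 − 153) = 200.882 → 201
B = 220 + 0.6744 × (180 − 220) = 193.024 → 193

(121, 201, 193)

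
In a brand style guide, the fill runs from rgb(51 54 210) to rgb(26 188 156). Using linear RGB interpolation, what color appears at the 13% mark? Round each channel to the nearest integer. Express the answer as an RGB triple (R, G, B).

13% corresponds to t = 0.13.
R = 51 + 0.13 × (26 − 51) = 51 + 0.13 × -25 = 47.75 → 48
G = 54 + 0.13 × (188 − 54) = 54 + 0.13 × 134 = 71.42 → 71
B = 210 + 0.13 × (156 − 210) = 210 + 0.13 × -54 = 202.98 → 203

(48, 71, 203)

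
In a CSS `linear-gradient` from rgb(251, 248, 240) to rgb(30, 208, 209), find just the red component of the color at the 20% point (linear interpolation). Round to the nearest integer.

207

R = 251 + 0.2 × (30 − 251) = 206.8 → 207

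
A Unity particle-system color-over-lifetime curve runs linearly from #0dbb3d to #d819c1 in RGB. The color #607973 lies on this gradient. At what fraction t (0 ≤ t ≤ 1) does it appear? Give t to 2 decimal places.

Invert the lerp on the R channel (largest span, 203): t = (96 − 13) / (216 − 13) = 83/203 = 0.40887.
Check on G: (121 − 187)/(25 − 187) = 0.4074 ✓

0.41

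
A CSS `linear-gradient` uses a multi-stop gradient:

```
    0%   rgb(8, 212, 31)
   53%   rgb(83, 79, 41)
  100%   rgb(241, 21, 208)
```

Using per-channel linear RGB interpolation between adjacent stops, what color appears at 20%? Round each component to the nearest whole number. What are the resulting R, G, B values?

20% lies between the 0% and 53% stops, so the local fraction is t = (20 − 0)/(53 − 0) = 20/53 ≈ 0.3774.
R = 8 + 0.3774 × (83 − 8) = 36.305 → 36
G = 212 + 0.3774 × (79 − 212) = 161.806 → 162
B = 31 + 0.3774 × (41 − 31) = 34.774 → 35

(36, 162, 35)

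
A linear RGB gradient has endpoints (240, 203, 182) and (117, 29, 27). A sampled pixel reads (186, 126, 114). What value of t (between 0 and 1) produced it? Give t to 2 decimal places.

Invert the lerp on the G channel (largest span, 174): t = (126 − 203) / (29 − 203) = -77/-174 = 0.44253.
Check on R: (186 − 240)/(117 − 240) = 0.439 ✓

0.44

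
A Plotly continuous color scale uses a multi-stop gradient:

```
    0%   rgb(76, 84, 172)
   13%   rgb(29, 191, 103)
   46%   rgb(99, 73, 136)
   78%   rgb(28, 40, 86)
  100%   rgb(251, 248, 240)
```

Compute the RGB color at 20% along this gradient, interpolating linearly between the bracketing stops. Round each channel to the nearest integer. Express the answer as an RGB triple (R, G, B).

(44, 166, 110)

20% lies between the 13% and 46% stops, so the local fraction is t = (20 − 13)/(46 − 13) = 7/33 ≈ 0.2121.
R = 29 + 0.2121 × (99 − 29) = 43.847 → 44
G = 191 + 0.2121 × (73 − 191) = 165.972 → 166
B = 103 + 0.2121 × (136 − 103) = 109.999 → 110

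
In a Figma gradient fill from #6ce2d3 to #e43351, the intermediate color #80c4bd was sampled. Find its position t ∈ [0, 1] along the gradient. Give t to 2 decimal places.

Invert the lerp on the G channel (largest span, 175): t = (196 − 226) / (51 − 226) = -30/-175 = 0.17143.
Check on R: (128 − 108)/(228 − 108) = 0.1667 ✓

0.17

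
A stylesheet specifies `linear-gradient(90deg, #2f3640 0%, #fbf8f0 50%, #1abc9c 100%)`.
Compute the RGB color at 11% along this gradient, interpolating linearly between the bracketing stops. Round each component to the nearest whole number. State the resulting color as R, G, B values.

11% lies between the 0% and 50% stops, so the local fraction is t = (11 − 0)/(50 − 0) = 11/50 ≈ 0.22.
#2f3640 → (47, 54, 64); #fbf8f0 → (251, 248, 240).
R = 47 + 0.22 × (251 − 47) = 91.88 → 92
G = 54 + 0.22 × (248 − 54) = 96.68 → 97
B = 64 + 0.22 × (240 − 64) = 102.72 → 103

(92, 97, 103)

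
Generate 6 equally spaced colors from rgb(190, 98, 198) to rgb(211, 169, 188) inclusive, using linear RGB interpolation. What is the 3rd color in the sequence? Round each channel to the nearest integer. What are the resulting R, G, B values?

(198, 126, 194)

With 6 swatches and endpoints inclusive, swatch 3 sits at t = (3 − 1)/(6 − 1) = 2/5 ≈ 0.4.
R = 190 + 0.4 × (211 − 190) = 198.4 → 198
G = 98 + 0.4 × (169 − 98) = 126.4 → 126
B = 198 + 0.4 × (188 − 198) = 194 → 194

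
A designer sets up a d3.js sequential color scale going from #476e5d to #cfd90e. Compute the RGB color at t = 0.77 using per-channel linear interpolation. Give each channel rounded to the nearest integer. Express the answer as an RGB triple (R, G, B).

(176, 192, 32)

#476e5d → (71, 110, 93); #cfd90e → (207, 217, 14).
R = 71 + 0.77 × (207 − 71) = 71 + 0.77 × 136 = 175.72 → 176
G = 110 + 0.77 × (217 − 110) = 110 + 0.77 × 107 = 192.39 → 192
B = 93 + 0.77 × (14 − 93) = 93 + 0.77 × -79 = 32.17 → 32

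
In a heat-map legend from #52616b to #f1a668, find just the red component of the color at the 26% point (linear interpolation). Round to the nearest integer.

R₁ = 82 (from #52616b), R₂ = 241 (from #f1a668).
R = 82 + 0.26 × (241 − 82) = 123.34 → 123

123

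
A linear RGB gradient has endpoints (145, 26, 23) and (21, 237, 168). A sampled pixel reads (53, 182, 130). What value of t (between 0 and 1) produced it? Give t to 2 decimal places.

Invert the lerp on the G channel (largest span, 211): t = (182 − 26) / (237 − 26) = 156/211 = 0.73934.
Check on R: (53 − 145)/(21 − 145) = 0.7419 ✓

0.74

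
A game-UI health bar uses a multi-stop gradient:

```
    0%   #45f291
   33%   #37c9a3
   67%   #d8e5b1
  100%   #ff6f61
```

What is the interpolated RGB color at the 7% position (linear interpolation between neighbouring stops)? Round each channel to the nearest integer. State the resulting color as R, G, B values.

(66, 233, 149)

7% lies between the 0% and 33% stops, so the local fraction is t = (7 − 0)/(33 − 0) = 7/33 ≈ 0.2121.
#45f291 → (69, 242, 145); #37c9a3 → (55, 201, 163).
R = 69 + 0.2121 × (55 − 69) = 66.031 → 66
G = 242 + 0.2121 × (201 − 242) = 233.304 → 233
B = 145 + 0.2121 × (163 − 145) = 148.818 → 149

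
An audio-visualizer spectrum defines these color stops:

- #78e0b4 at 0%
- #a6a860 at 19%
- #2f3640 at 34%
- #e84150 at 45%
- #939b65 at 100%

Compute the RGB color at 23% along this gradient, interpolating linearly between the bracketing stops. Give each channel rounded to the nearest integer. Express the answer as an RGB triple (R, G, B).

23% lies between the 19% and 34% stops, so the local fraction is t = (23 − 19)/(34 − 19) = 4/15 ≈ 0.2667.
#a6a860 → (166, 168, 96); #2f3640 → (47, 54, 64).
R = 166 + 0.2667 × (47 − 166) = 134.263 → 134
G = 168 + 0.2667 × (54 − 168) = 137.596 → 138
B = 96 + 0.2667 × (64 − 96) = 87.466 → 87

(134, 138, 87)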